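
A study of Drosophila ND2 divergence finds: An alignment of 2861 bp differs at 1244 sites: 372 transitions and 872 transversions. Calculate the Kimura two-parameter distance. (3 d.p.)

0.651

P = 372/2861 ≈ 0.130024 and Q = 872/2861 ≈ 0.304789.
Under the Kimura two-parameter model, d = −½ ln(1 − 2P − Q) − ¼ ln(1 − 2Q).
1 − 2P − Q = 0.435163, giving −½ ln(0.435163) = 0.416017.
1 − 2Q = 0.390422, giving −¼ ln(0.390422) = 0.235132.
d = 0.416017 + 0.235132 = 0.651149.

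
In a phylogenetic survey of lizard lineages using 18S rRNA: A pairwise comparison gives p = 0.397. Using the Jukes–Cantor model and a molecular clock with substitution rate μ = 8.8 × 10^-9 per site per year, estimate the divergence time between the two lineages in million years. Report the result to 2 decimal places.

d = −(3/4) ln(1 − 4p/3) = −0.75 ln(1 − 0.529333) = −0.75 ln(0.470667)
  = −0.75 × (-0.753604) = 0.565203 substitutions/site.
Under a molecular clock d = 2μt, so t = d/(2μ) = 0.565203 / (2 × 8.8 × 10^-9) = 32.11 million years.

32.11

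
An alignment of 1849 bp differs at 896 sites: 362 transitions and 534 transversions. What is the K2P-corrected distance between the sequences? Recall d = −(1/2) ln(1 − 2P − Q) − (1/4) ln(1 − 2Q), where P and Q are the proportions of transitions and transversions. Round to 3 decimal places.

0.786

P = 362/1849 ≈ 0.195782 and Q = 534/1849 ≈ 0.288805.
Under the Kimura two-parameter model, d = −½ ln(1 − 2P − Q) − ¼ ln(1 − 2Q).
1 − 2P − Q = 0.319631, giving −½ ln(0.319631) = 0.570294.
1 − 2Q = 0.42239, giving −¼ ln(0.42239) = 0.215457.
d = 0.570294 + 0.215457 = 0.785751.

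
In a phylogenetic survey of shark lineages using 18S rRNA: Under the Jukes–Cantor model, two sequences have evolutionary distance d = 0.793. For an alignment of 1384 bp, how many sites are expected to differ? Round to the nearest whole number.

Invert JC69: p = (3/4)(1 − e^(−4d/3)) = 0.75 × (1 − e^(-1.057333)) = 0.75 × (1 − 0.347381) = 0.489464.
Expected differing sites = pL ≈ 0.489464 × 1384 = 677.418176 ≈ 677.

677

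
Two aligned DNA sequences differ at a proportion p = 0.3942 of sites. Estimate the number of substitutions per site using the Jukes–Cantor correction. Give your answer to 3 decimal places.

d = −(3/4) ln(1 − 4p/3) = −0.75 ln(1 − 0.5256) = −0.75 ln(0.4744)
  = −0.75 × (-0.745704) = 0.559278 substitutions/site.

0.559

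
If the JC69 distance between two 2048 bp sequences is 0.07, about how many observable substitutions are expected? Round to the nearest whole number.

137

Invert JC69: p = (3/4)(1 − e^(−4d/3)) = 0.75 × (1 − e^(-0.093333)) = 0.75 × (1 − 0.910890) = 0.066833.
Expected differing sites = pL ≈ 0.066833 × 2048 = 136.873984 ≈ 137.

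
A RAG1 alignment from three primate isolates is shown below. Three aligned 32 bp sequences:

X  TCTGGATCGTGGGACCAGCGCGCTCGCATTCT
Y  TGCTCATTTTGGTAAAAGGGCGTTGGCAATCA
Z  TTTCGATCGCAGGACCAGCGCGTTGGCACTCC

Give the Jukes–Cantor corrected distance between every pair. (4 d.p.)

X–Y: 14/32 sites differ → p = 0.4375, d = −0.75 ln(1 − 0.583333) = 0.656601 ≈ 0.6566.
X–Z: 8/32 sites differ → p = 0.25, d = −0.75 ln(1 − 0.333333) = 0.304098 ≈ 0.3041.
Y–Z: 14/32 sites differ → p = 0.4375, d = −0.75 ln(1 − 0.583333) = 0.656601 ≈ 0.6566.

d(X,Y) = 0.6566, d(X,Z) = 0.3041, d(Y,Z) = 0.6566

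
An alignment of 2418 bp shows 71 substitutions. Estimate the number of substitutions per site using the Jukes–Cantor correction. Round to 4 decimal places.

p = 71/2418 ≈ 0.029363.
d = −(3/4) ln(1 − 4p/3) = −0.75 ln(1 − 0.039151) = −0.75 ln(0.960849)
  = −0.75 × (-0.039938) = 0.029954 substitutions/site.

0.0300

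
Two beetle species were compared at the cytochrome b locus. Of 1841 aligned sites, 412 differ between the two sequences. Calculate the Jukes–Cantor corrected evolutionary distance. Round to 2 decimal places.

p = 412/1841 ≈ 0.223791.
d = −(3/4) ln(1 − 4p/3) = −0.75 ln(1 − 0.298388) = −0.75 ln(0.701612)
  = −0.75 × (-0.354375) = 0.265781 substitutions/site.

0.27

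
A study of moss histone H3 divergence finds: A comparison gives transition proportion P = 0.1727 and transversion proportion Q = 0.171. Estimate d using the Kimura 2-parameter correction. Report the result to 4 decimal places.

0.4679

Under the Kimura two-parameter model, d = −½ ln(1 − 2P − Q) − ¼ ln(1 − 2Q).
1 − 2P − Q = 0.4836, giving −½ ln(0.4836) = 0.363249.
1 − 2Q = 0.658, giving −¼ ln(0.658) = 0.104638.
d = 0.363249 + 0.104638 = 0.467887.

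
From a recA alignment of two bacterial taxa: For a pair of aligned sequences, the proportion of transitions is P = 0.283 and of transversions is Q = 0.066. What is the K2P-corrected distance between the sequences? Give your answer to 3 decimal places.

Under the Kimura two-parameter model, d = −½ ln(1 − 2P − Q) − ¼ ln(1 − 2Q).
1 − 2P − Q = 0.368, giving −½ ln(0.368) = 0.499836.
1 − 2Q = 0.868, giving −¼ ln(0.868) = 0.035391.
d = 0.499836 + 0.035391 = 0.535227.

0.535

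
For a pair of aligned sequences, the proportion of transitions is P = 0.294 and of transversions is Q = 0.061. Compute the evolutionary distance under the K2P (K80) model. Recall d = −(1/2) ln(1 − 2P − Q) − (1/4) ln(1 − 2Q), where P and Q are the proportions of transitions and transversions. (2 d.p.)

Under the Kimura two-parameter model, d = −½ ln(1 − 2P − Q) − ¼ ln(1 − 2Q).
1 − 2P − Q = 0.351, giving −½ ln(0.351) = 0.523485.
1 − 2Q = 0.878, giving −¼ ln(0.878) = 0.032527.
d = 0.523485 + 0.032527 = 0.556012.

0.56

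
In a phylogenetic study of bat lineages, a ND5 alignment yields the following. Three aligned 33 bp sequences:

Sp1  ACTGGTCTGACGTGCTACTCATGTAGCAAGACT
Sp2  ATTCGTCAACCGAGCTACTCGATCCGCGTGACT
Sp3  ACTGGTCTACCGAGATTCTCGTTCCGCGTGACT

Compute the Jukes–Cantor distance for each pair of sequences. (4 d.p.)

d(Sp1,Sp2) = 0.5587, d(Sp1,Sp3) = 0.4408, d(Sp2,Sp3) = 0.2082

Sp1–Sp2: 13/33 sites differ → p ≈ 0.393939, d = −0.75 ln(1 − 0.525252) = 0.558728 ≈ 0.5587.
Sp1–Sp3: 11/33 sites differ → p ≈ 0.333333, d = −0.75 ln(1 − 0.444444) = 0.440839 ≈ 0.4408.
Sp2–Sp3: 6/33 sites differ → p ≈ 0.181818, d = −0.75 ln(1 − 0.242424) = 0.208224 ≈ 0.2082.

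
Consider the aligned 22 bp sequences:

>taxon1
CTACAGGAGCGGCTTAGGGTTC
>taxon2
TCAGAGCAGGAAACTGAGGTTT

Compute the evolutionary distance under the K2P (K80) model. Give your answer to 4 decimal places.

Of 22 sites, 8 differences are transitions and 4 are transversions, so P = 8/22 ≈ 0.363636 and Q = 4/22 ≈ 0.181818.
Under the Kimura two-parameter model, d = −½ ln(1 − 2P − Q) − ¼ ln(1 − 2Q).
1 − 2P − Q = 0.09091, giving −½ ln(0.09091) = 1.198943.
1 − 2Q = 0.636364, giving −¼ ln(0.636364) = 0.112996.
d = 1.198943 + 0.112996 = 1.311939.

1.3119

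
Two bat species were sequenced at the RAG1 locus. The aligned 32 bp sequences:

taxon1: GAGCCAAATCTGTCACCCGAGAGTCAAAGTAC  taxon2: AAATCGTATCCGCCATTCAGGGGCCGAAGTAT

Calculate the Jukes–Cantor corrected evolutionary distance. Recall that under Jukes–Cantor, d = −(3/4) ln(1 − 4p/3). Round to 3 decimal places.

The sequences differ at 15 of 32 sites, so p = 15/32 = 0.46875.
d = −(3/4) ln(1 − 4p/3) = −0.75 ln(1 − 0.625) = −0.75 ln(0.375)
  = −0.75 × (-0.980829) = 0.735622 substitutions/site.

0.736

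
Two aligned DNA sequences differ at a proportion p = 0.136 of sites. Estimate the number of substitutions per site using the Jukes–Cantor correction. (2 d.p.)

0.15

d = −(3/4) ln(1 − 4p/3) = −0.75 ln(1 − 0.181333) = −0.75 ln(0.818667)
  = −0.75 × (-0.200078) = 0.150059 substitutions/site.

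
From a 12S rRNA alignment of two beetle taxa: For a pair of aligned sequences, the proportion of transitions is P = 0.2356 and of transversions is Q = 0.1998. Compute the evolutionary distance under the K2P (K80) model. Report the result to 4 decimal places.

0.6834

Under the Kimura two-parameter model, d = −½ ln(1 − 2P − Q) − ¼ ln(1 − 2Q).
1 − 2P − Q = 0.329, giving −½ ln(0.329) = 0.555849.
1 − 2Q = 0.6004, giving −¼ ln(0.6004) = 0.127540.
d = 0.555849 + 0.127540 = 0.683389.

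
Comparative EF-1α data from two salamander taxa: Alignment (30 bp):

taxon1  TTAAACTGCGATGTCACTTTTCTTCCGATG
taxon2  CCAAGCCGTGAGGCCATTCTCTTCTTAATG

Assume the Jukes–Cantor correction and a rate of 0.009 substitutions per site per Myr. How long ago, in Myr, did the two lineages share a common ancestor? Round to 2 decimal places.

The sequences differ at 15 of 30 sites, so p = 15/30 = 0.5.
d = −(3/4) ln(1 − 4p/3) = −0.75 ln(1 − 0.666667) = −0.75 ln(0.333333)
  = −0.75 × (-1.098613) = 0.823960 substitutions/site.
Under a molecular clock d = 2μt, so t = d/(2μ) = 0.823960 / (2 × 0.009) = 45.78 Myr.

45.78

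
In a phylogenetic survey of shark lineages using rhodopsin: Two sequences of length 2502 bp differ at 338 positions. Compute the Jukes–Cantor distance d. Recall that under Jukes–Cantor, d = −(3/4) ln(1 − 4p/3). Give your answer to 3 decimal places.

0.149

p = 338/2502 ≈ 0.135092.
d = −(3/4) ln(1 − 4p/3) = −0.75 ln(1 − 0.180123) = −0.75 ln(0.819877)
  = −0.75 × (-0.198601) = 0.148951 substitutions/site.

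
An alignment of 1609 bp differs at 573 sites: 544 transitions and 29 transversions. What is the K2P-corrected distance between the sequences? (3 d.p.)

P = 544/1609 ≈ 0.338098 and Q = 29/1609 ≈ 0.018024.
Under the Kimura two-parameter model, d = −½ ln(1 − 2P − Q) − ¼ ln(1 − 2Q).
1 − 2P − Q = 0.30578, giving −½ ln(0.30578) = 0.592445.
1 − 2Q = 0.963952, giving −¼ ln(0.963952) = 0.009178.
d = 0.592445 + 0.009178 = 0.601623.

0.602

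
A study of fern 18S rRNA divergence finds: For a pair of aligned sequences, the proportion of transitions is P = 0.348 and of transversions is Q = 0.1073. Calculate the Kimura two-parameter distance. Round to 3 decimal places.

Under the Kimura two-parameter model, d = −½ ln(1 − 2P − Q) − ¼ ln(1 − 2Q).
1 − 2P − Q = 0.1967, giving −½ ln(0.1967) = 0.813038.
1 − 2Q = 0.7854, giving −¼ ln(0.7854) = 0.060391.
d = 0.813038 + 0.060391 = 0.873429.

0.873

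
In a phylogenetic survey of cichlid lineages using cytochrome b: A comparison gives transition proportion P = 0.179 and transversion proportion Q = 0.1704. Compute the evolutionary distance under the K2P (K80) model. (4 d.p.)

Under the Kimura two-parameter model, d = −½ ln(1 − 2P − Q) − ¼ ln(1 − 2Q).
1 − 2P − Q = 0.4716, giving −½ ln(0.4716) = 0.375812.
1 − 2Q = 0.6592, giving −¼ ln(0.6592) = 0.104182.
d = 0.375812 + 0.104182 = 0.479994.

0.4800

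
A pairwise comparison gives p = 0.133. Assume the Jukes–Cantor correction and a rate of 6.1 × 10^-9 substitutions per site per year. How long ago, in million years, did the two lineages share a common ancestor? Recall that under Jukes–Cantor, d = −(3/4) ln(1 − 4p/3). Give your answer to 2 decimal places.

12.00

d = −(3/4) ln(1 − 4p/3) = −0.75 ln(1 − 0.177333) = −0.75 ln(0.822667)
  = −0.75 × (-0.195204) = 0.146403 substitutions/site.
Under a molecular clock d = 2μt, so t = d/(2μ) = 0.146403 / (2 × 6.1 × 10^-9) = 12.00 million years.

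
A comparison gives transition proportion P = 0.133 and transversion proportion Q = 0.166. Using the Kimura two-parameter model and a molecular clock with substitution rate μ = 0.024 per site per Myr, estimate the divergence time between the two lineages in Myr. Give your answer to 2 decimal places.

7.99

Under the Kimura two-parameter model, d = −½ ln(1 − 2P − Q) − ¼ ln(1 − 2Q).
1 − 2P − Q = 0.568, giving −½ ln(0.568) = 0.282817.
1 − 2Q = 0.668, giving −¼ ln(0.668) = 0.100867.
d = 0.282817 + 0.100867 = 0.383684.
Under a molecular clock d = 2μt, so t = d/(2μ) = 0.383684 / (2 × 0.024) = 7.99 Myr.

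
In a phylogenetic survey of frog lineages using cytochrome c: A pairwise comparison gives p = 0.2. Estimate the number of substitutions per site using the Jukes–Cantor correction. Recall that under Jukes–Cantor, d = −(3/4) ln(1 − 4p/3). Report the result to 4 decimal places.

0.2326

d = −(3/4) ln(1 − 4p/3) = −0.75 ln(1 − 0.266667) = −0.75 ln(0.733333)
  = −0.75 × (-0.310155) = 0.232616 substitutions/site.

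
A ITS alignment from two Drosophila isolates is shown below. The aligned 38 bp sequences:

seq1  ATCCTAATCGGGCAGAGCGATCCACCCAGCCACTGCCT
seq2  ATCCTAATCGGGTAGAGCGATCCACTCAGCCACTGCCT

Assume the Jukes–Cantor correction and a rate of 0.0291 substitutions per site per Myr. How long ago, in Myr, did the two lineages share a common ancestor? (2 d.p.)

0.94

The sequences differ at 2 of 38 sites (13, 26), so p = 2/38 ≈ 0.052632.
d = −(3/4) ln(1 − 4p/3) = −0.75 ln(1 − 0.070176) = −0.75 ln(0.929824)
  = −0.75 × (-0.072760) = 0.054570 substitutions/site.
Under a molecular clock d = 2μt, so t = d/(2μ) = 0.054570 / (2 × 0.0291) = 0.94 Myr.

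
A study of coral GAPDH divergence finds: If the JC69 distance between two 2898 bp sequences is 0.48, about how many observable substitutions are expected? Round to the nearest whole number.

Invert JC69: p = (3/4)(1 − e^(−4d/3)) = 0.75 × (1 − e^(-0.64)) = 0.75 × (1 − 0.527292) = 0.354531.
Expected differing sites = pL ≈ 0.354531 × 2898 = 1027.430838 ≈ 1027.

1027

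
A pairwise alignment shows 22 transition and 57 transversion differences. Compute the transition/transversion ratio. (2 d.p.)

R = 22/57 = 0.385964… ≈ 0.39 (to 2 d.p.).

0.39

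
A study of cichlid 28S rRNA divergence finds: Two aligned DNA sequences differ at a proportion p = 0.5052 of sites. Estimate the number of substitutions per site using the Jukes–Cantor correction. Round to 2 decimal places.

d = −(3/4) ln(1 − 4p/3) = −0.75 ln(1 − 0.6736) = −0.75 ln(0.3264)
  = −0.75 × (-1.119632) = 0.839724 substitutions/site.

0.84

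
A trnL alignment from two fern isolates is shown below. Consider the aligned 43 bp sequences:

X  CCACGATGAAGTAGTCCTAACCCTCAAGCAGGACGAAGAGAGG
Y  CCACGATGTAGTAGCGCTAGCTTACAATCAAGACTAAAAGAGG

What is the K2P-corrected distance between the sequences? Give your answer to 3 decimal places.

Of 43 sites, 6 differences are transitions and 5 are transversions, so P = 6/43 ≈ 0.139535 and Q = 5/43 ≈ 0.116279.
Under the Kimura two-parameter model, d = −½ ln(1 − 2P − Q) − ¼ ln(1 − 2Q).
1 − 2P − Q = 0.604651, giving −½ ln(0.604651) = 0.251552.
1 − 2Q = 0.767442, giving −¼ ln(0.767442) = 0.066173.
d = 0.251552 + 0.066173 = 0.317725.

0.318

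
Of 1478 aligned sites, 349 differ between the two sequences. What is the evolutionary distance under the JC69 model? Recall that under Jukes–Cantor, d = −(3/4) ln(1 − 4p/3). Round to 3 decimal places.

0.284

p = 349/1478 ≈ 0.23613.
d = −(3/4) ln(1 − 4p/3) = −0.75 ln(1 − 0.31484) = −0.75 ln(0.68516)
  = −0.75 × (-0.378103) = 0.283577 substitutions/site.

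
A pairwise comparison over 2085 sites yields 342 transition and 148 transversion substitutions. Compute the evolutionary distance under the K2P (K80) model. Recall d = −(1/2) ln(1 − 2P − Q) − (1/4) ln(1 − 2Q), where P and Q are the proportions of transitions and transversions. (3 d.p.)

P = 342/2085 ≈ 0.164029 and Q = 148/2085 ≈ 0.070983.
Under the Kimura two-parameter model, d = −½ ln(1 − 2P − Q) − ¼ ln(1 − 2Q).
1 − 2P − Q = 0.600959, giving −½ ln(0.600959) = 0.254614.
1 − 2Q = 0.858034, giving −¼ ln(0.858034) = 0.038278.
d = 0.254614 + 0.038278 = 0.292892.

0.293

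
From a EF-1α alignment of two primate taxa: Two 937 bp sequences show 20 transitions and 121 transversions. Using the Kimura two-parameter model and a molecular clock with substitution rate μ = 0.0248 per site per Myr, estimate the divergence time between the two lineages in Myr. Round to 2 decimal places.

P = 20/937 ≈ 0.021345 and Q = 121/937 ≈ 0.129136.
Under the Kimura two-parameter model, d = −½ ln(1 − 2P − Q) − ¼ ln(1 − 2Q).
1 − 2P − Q = 0.828174, giving −½ ln(0.828174) = 0.094266.
1 − 2Q = 0.741728, giving −¼ ln(0.741728) = 0.074693.
d = 0.094266 + 0.074693 = 0.168959.
Under a molecular clock d = 2μt, so t = d/(2μ) = 0.168959 / (2 × 0.0248) = 3.41 Myr.

3.41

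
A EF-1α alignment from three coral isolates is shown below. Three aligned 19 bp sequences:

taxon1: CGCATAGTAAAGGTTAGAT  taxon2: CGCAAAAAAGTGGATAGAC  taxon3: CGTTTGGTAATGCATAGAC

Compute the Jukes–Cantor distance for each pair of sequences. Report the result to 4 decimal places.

d(taxon1,taxon2) = 0.5068, d(taxon1,taxon3) = 0.5068, d(taxon2,taxon3) = 0.6181

taxon1–taxon2: 7/19 sites differ → p ≈ 0.368421, d = −0.75 ln(1 − 0.491228) = 0.506816 ≈ 0.5068.
taxon1–taxon3: 7/19 sites differ → p ≈ 0.368421, d = −0.75 ln(1 − 0.491228) = 0.506816 ≈ 0.5068.
taxon2–taxon3: 8/19 sites differ → p ≈ 0.421053, d = −0.75 ln(1 − 0.561404) = 0.618132 ≈ 0.6181.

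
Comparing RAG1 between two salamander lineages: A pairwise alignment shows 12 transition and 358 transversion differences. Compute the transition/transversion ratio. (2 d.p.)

0.03

R = 12/358 = 0.033519… ≈ 0.03 (to 2 d.p.).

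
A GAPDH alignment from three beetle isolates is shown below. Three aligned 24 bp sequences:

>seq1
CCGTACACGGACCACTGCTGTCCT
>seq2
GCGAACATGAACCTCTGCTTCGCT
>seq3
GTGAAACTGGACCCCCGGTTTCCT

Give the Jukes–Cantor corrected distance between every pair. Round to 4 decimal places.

seq1–seq2: 8/24 sites differ → p ≈ 0.333333, d = −0.75 ln(1 − 0.444444) = 0.440839 ≈ 0.4408.
seq1–seq3: 10/24 sites differ → p ≈ 0.416667, d = −0.75 ln(1 − 0.555556) = 0.608198 ≈ 0.6082.
seq2–seq3: 9/24 sites differ → p = 0.375, d = −0.75 ln(1 − 0.5) = 0.519860 ≈ 0.5199.

d(seq1,seq2) = 0.4408, d(seq1,seq3) = 0.6082, d(seq2,seq3) = 0.5199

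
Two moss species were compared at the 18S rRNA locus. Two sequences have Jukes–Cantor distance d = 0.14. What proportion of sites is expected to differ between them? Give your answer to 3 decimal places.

0.128

p = (3/4)(1 − e^(−4d/3)) = 0.75 × (1 − e^(-0.186667)) = 0.75 × (1 − 0.829720) = 0.127710.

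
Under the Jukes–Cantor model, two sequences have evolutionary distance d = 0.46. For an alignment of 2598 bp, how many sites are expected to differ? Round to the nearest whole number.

893

Invert JC69: p = (3/4)(1 − e^(−4d/3)) = 0.75 × (1 − e^(-0.613333)) = 0.75 × (1 − 0.541543) = 0.343843.
Expected differing sites = pL ≈ 0.343843 × 2598 = 893.304114 ≈ 893.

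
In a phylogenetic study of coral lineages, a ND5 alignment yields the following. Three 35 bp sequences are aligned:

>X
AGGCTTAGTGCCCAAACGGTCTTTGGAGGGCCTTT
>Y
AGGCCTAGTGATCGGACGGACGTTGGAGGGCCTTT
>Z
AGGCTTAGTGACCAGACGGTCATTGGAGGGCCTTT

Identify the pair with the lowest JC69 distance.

X and Z

X–Y: 7/35 differ, p = 0.200, d = 0.233.
X–Z: 3/35 differ, p = 0.086, d = 0.091.
Y–Z: 5/35 differ, p = 0.143, d = 0.158.
The smallest distance is between X and Z.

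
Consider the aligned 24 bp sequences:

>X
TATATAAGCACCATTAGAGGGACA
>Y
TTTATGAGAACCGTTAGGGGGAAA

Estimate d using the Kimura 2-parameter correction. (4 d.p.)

0.3069

Of 24 sites, 3 differences are transitions and 3 are transversions, so P = 3/24 = 0.125 and Q = 3/24 = 0.125.
Under the Kimura two-parameter model, d = −½ ln(1 − 2P − Q) − ¼ ln(1 − 2Q).
1 − 2P − Q = 0.625, giving −½ ln(0.625) = 0.235002.
1 − 2Q = 0.75, giving −¼ ln(0.75) = 0.071921.
d = 0.235002 + 0.071921 = 0.306923.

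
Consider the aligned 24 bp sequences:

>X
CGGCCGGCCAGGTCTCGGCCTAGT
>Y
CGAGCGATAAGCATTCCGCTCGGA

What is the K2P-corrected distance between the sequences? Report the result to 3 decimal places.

1.069

Of 24 sites, 7 differences are transitions and 6 are transversions, so P = 7/24 ≈ 0.291667 and Q = 6/24 = 0.25.
Under the Kimura two-parameter model, d = −½ ln(1 − 2P − Q) − ¼ ln(1 − 2Q).
1 − 2P − Q = 0.166666, giving −½ ln(0.166666) = 0.895882.
1 − 2Q = 0.5, giving −¼ ln(0.5) = 0.173287.
d = 0.895882 + 0.173287 = 1.069169.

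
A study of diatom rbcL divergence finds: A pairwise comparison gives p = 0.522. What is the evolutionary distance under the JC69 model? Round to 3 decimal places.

0.893

d = −(3/4) ln(1 − 4p/3) = −0.75 ln(1 − 0.696) = −0.75 ln(0.304)
  = −0.75 × (-1.190728) = 0.893046 substitutions/site.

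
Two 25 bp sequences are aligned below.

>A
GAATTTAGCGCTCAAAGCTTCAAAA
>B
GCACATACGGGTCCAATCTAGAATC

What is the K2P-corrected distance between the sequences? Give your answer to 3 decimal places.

0.897

Of 25 sites, 1 differences are transitions and 11 are transversions, so P = 1/25 = 0.04 and Q = 11/25 = 0.44.
Under the Kimura two-parameter model, d = −½ ln(1 − 2P − Q) − ¼ ln(1 − 2Q).
1 − 2P − Q = 0.48, giving −½ ln(0.48) = 0.366985.
1 − 2Q = 0.12, giving −¼ ln(0.12) = 0.530066.
d = 0.366985 + 0.530066 = 0.897051.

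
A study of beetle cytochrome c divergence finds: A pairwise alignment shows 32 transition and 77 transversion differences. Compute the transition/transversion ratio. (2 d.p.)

0.42

R = 32/77 = 0.415584… ≈ 0.42 (to 2 d.p.).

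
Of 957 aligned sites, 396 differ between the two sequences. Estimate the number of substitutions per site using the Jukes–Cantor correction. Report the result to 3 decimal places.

0.602

p = 396/957 ≈ 0.413793.
d = −(3/4) ln(1 − 4p/3) = −0.75 ln(1 − 0.551724) = −0.75 ln(0.448276)
  = −0.75 × (-0.802346) = 0.601760 substitutions/site.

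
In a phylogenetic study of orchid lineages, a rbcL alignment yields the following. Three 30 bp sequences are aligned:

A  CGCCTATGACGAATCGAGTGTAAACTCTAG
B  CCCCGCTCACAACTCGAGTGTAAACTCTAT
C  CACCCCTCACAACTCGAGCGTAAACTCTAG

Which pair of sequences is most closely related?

B and C

A–B: 7/30 differ, p = 0.233, d = 0.280.
A–C: 7/30 differ, p = 0.233, d = 0.280.
B–C: 4/30 differ, p = 0.133, d = 0.147.
The smallest distance is between B and C.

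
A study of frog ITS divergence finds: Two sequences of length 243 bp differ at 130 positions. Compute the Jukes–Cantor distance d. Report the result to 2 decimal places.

p = 130/243 ≈ 0.534979.
d = −(3/4) ln(1 − 4p/3) = −0.75 ln(1 − 0.713305) = −0.75 ln(0.286695)
  = −0.75 × (-1.249336) = 0.937002 substitutions/site.

0.94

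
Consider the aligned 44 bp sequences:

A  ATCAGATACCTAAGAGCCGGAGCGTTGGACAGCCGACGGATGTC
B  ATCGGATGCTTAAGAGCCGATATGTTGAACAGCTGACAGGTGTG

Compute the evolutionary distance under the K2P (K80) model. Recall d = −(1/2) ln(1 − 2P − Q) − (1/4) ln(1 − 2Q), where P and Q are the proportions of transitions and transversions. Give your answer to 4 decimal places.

0.3704

Of 44 sites, 10 differences are transitions and 2 are transversions, so P = 10/44 ≈ 0.227273 and Q = 2/44 ≈ 0.045455.
Under the Kimura two-parameter model, d = −½ ln(1 − 2P − Q) − ¼ ln(1 − 2Q).
1 − 2P − Q = 0.499999, giving −½ ln(0.499999) = 0.346575.
1 − 2Q = 0.90909, giving −¼ ln(0.90909) = 0.023828.
d = 0.346575 + 0.023828 = 0.370403.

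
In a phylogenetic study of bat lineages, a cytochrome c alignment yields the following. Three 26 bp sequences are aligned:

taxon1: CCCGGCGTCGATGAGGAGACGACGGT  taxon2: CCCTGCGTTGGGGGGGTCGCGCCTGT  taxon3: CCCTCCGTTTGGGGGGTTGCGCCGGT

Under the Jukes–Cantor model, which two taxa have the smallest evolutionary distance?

taxon1–taxon2: 10/26 differ, p = 0.385, d = 0.539.
taxon1–taxon3: 11/26 differ, p = 0.423, d = 0.623.
taxon2–taxon3: 4/26 differ, p = 0.154, d = 0.172.
The smallest distance is between taxon2 and taxon3.

taxon2 and taxon3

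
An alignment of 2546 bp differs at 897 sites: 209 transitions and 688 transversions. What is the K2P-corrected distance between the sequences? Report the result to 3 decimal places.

0.479

P = 209/2546 ≈ 0.08209 and Q = 688/2546 ≈ 0.270228.
Under the Kimura two-parameter model, d = −½ ln(1 − 2P − Q) − ¼ ln(1 − 2Q).
1 − 2P − Q = 0.565592, giving −½ ln(0.565592) = 0.284941.
1 − 2Q = 0.459544, giving −¼ ln(0.459544) = 0.194380.
d = 0.284941 + 0.194380 = 0.479321.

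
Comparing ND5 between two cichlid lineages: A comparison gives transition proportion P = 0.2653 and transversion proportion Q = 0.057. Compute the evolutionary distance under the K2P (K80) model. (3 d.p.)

Under the Kimura two-parameter model, d = −½ ln(1 − 2P − Q) − ¼ ln(1 − 2Q).
1 − 2P − Q = 0.4124, giving −½ ln(0.4124) = 0.442881.
1 − 2Q = 0.886, giving −¼ ln(0.886) = 0.030260.
d = 0.442881 + 0.030260 = 0.473141.

0.473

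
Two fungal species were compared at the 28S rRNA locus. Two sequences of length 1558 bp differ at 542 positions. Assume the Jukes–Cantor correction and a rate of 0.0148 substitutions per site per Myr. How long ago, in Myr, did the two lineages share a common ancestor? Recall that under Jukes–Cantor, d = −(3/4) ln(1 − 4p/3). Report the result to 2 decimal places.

p = 542/1558 ≈ 0.347882.
d = −(3/4) ln(1 − 4p/3) = −0.75 ln(1 − 0.463843) = −0.75 ln(0.536157)
  = −0.75 × (-0.623328) = 0.467496 substitutions/site.
Under a molecular clock d = 2μt, so t = d/(2μ) = 0.467496 / (2 × 0.0148) = 15.79 Myr.

15.79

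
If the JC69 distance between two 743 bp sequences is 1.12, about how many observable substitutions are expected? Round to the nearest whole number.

432

Invert JC69: p = (3/4)(1 − e^(−4d/3)) = 0.75 × (1 − e^(-1.493333)) = 0.75 × (1 − 0.224623) = 0.581533.
Expected differing sites = pL ≈ 0.581533 × 743 = 432.079019 ≈ 432.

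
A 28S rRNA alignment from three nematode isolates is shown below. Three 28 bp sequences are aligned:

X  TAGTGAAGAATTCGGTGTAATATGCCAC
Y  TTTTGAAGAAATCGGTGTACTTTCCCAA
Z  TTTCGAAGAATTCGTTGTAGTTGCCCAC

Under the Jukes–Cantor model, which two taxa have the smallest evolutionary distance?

X–Y: 7/28 differ, p = 0.250, d = 0.304.
X–Z: 8/28 differ, p = 0.286, d = 0.360.
Y–Z: 6/28 differ, p = 0.214, d = 0.252.
The smallest distance is between Y and Z.

Y and Z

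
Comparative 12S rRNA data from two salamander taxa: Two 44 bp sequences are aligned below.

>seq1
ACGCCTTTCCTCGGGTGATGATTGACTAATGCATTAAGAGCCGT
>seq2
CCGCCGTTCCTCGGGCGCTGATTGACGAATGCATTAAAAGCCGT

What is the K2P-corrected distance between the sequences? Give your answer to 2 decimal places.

Of 44 sites, 2 differences are transitions and 4 are transversions, so P = 2/44 ≈ 0.045455 and Q = 4/44 ≈ 0.090909.
Under the Kimura two-parameter model, d = −½ ln(1 − 2P − Q) − ¼ ln(1 − 2Q).
1 − 2P − Q = 0.818181, giving −½ ln(0.818181) = 0.100336.
1 − 2Q = 0.818182, giving −¼ ln(0.818182) = 0.050168.
d = 0.100336 + 0.050168 = 0.150504.

0.15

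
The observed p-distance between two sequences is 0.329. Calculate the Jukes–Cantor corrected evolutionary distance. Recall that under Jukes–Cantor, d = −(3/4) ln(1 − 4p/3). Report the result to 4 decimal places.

d = −(3/4) ln(1 − 4p/3) = −0.75 ln(1 − 0.438667) = −0.75 ln(0.561333)
  = −0.75 × (-0.577441) = 0.433081 substitutions/site.

0.4331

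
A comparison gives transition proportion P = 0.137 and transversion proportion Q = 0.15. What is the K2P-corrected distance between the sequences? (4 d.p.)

0.3650

Under the Kimura two-parameter model, d = −½ ln(1 − 2P − Q) − ¼ ln(1 − 2Q).
1 − 2P − Q = 0.576, giving −½ ln(0.576) = 0.275824.
1 − 2Q = 0.7, giving −¼ ln(0.7) = 0.089169.
d = 0.275824 + 0.089169 = 0.364993.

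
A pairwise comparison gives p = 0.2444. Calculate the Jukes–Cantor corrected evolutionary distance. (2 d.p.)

d = −(3/4) ln(1 − 4p/3) = −0.75 ln(1 − 0.325867) = −0.75 ln(0.674133)
  = −0.75 × (-0.394328) = 0.295746 substitutions/site.

0.30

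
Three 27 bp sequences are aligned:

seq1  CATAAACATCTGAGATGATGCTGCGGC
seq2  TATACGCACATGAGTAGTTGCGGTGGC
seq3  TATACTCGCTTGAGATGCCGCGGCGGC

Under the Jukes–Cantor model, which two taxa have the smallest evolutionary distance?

seq2 and seq3

seq1–seq2: 10/27 differ, p = 0.370, d = 0.511.
seq1–seq3: 9/27 differ, p = 0.333, d = 0.441.
seq2–seq3: 8/27 differ, p = 0.296, d = 0.377.
The smallest distance is between seq2 and seq3.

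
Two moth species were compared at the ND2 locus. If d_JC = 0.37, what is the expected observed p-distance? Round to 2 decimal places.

p = (3/4)(1 − e^(−4d/3)) = 0.75 × (1 − e^(-0.493333)) = 0.75 × (1 − 0.610588) = 0.292059.

0.29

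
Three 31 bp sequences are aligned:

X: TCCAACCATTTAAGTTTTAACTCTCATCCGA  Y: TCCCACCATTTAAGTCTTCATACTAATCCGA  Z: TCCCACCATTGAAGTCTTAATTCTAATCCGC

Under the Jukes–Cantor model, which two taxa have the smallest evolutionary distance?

Y and Z

X–Y: 6/31 differ, p = 0.194, d = 0.224.
X–Z: 6/31 differ, p = 0.194, d = 0.224.
Y–Z: 4/31 differ, p = 0.129, d = 0.142.
The smallest distance is between Y and Z.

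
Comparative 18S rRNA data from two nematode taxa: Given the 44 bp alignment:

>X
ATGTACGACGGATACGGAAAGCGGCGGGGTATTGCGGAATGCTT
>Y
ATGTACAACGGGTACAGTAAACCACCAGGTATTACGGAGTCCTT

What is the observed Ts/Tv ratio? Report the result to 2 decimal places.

Transitions are A↔G and C↔T; transversions are all other mismatches.
Transitions: 8. Transversions: 4.
R = 8/4 = 2.00.

2.00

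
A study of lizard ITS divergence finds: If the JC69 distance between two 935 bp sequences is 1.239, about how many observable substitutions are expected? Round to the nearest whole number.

Invert JC69: p = (3/4)(1 − e^(−4d/3)) = 0.75 × (1 − e^(-1.652)) = 0.75 × (1 − 0.191666) = 0.606251.
Expected differing sites = pL ≈ 0.606251 × 935 = 566.844685 ≈ 567.

567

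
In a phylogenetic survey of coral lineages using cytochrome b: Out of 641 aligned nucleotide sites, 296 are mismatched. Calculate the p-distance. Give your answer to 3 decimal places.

p = 296/641 = 0.461778… ≈ 0.462 (to 3 d.p.).

0.462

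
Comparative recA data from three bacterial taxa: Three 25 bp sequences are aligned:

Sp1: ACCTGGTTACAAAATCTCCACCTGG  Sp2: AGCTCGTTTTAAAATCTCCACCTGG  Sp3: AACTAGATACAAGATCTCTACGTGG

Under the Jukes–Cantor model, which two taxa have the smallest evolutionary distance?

Sp1–Sp2: 4/25 differ, p = 0.160, d = 0.180.
Sp1–Sp3: 6/25 differ, p = 0.240, d = 0.289.
Sp2–Sp3: 8/25 differ, p = 0.320, d = 0.417.
The smallest distance is between Sp1 and Sp2.

Sp1 and Sp2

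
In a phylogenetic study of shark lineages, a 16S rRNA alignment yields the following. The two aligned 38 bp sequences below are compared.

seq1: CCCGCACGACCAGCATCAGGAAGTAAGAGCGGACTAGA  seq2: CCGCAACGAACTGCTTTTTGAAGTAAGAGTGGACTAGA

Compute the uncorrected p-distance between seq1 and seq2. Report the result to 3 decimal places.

0.263

The sequences differ at 10 of 38 positions (sites 3, 4, 5, 10, 12, 15, 17, 18, 19, 30).
p = 10/38 = 0.263157… ≈ 0.263 (to 3 d.p.).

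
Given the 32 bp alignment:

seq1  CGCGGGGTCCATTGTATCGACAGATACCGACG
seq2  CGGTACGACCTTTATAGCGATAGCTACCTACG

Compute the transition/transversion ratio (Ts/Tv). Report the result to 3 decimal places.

Transitions are A↔G and C↔T; transversions are all other mismatches.
Transitions: 3. Transversions: 8.
R = 3/8 = 0.375.

0.375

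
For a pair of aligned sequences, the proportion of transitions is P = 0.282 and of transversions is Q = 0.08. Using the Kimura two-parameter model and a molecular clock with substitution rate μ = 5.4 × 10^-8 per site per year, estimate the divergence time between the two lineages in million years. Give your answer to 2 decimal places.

5.19

Under the Kimura two-parameter model, d = −½ ln(1 − 2P − Q) − ¼ ln(1 − 2Q).
1 − 2P − Q = 0.356, giving −½ ln(0.356) = 0.516412.
1 − 2Q = 0.84, giving −¼ ln(0.84) = 0.043588.
d = 0.516412 + 0.043588 = 0.560000.
Under a molecular clock d = 2μt, so t = d/(2μ) = 0.560000 / (2 × 5.4 × 10^-8) = 5.19 million years.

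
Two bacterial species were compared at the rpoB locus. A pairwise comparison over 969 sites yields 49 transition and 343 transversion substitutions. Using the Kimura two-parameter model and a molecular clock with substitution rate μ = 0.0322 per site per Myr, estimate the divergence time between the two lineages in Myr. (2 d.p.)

P = 49/969 ≈ 0.050568 and Q = 343/969 ≈ 0.353973.
Under the Kimura two-parameter model, d = −½ ln(1 − 2P − Q) − ¼ ln(1 − 2Q).
1 − 2P − Q = 0.544891, giving −½ ln(0.544891) = 0.303585.
1 − 2Q = 0.292054, giving −¼ ln(0.292054) = 0.307704.
d = 0.303585 + 0.307704 = 0.611289.
Under a molecular clock d = 2μt, so t = d/(2μ) = 0.611289 / (2 × 0.0322) = 9.49 Myr.

9.49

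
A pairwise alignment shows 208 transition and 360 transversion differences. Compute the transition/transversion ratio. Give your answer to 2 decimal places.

0.58

R = 208/360 = 0.577777… ≈ 0.58 (to 2 d.p.).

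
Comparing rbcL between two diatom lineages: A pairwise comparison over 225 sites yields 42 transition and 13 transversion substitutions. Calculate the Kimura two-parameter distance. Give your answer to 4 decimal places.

P = 42/225 ≈ 0.186667 and Q = 13/225 ≈ 0.057778.
Under the Kimura two-parameter model, d = −½ ln(1 − 2P − Q) − ¼ ln(1 − 2Q).
1 − 2P − Q = 0.568888, giving −½ ln(0.568888) = 0.282036.
1 − 2Q = 0.884444, giving −¼ ln(0.884444) = 0.030699.
d = 0.282036 + 0.030699 = 0.312735.

0.3127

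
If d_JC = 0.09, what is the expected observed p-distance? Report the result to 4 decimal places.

p = (3/4)(1 − e^(−4d/3)) = 0.75 × (1 − e^(-0.12)) = 0.75 × (1 − 0.886920) = 0.084810.

0.0848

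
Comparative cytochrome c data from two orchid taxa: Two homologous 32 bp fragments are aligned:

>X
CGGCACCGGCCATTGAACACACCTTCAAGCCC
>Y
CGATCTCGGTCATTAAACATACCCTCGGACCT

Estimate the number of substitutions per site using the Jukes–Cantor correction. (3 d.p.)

0.520

The sequences differ at 12 of 32 sites, so p = 12/32 = 0.375.
d = −(3/4) ln(1 − 4p/3) = −0.75 ln(1 − 0.5) = −0.75 ln(0.5)
  = −0.75 × (-0.693147) = 0.519860 substitutions/site.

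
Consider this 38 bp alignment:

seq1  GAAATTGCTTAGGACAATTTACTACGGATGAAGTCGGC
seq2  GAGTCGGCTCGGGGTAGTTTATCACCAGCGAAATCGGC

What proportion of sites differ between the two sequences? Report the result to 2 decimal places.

The sequences differ at 16 of 38 positions.
p = 16/38 = 0.421052… ≈ 0.42 (to 2 d.p.).

0.42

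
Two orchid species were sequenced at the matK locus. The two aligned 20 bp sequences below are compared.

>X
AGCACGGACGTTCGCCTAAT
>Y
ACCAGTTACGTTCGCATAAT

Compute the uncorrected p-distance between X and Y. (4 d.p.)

0.2500

The sequences differ at 5 of 20 positions (sites 2, 5, 6, 7, 16).
p = 5/20 = 0.2500.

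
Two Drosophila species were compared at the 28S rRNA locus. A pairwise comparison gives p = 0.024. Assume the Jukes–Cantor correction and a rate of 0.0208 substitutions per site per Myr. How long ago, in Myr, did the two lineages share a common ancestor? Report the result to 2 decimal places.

0.59

d = −(3/4) ln(1 − 4p/3) = −0.75 ln(1 − 0.032) = −0.75 ln(0.968)
  = −0.75 × (-0.032523) = 0.024392 substitutions/site.
Under a molecular clock d = 2μt, so t = d/(2μ) = 0.024392 / (2 × 0.0208) = 0.59 Myr.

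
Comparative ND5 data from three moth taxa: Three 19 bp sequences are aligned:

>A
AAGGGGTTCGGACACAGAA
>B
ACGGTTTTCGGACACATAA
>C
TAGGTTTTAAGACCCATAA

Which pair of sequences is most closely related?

A and B

A–B: 4/19 differ, p = 0.211, d = 0.247.
A–C: 7/19 differ, p = 0.368, d = 0.507.
B–C: 5/19 differ, p = 0.263, d = 0.324.
The smallest distance is between A and B.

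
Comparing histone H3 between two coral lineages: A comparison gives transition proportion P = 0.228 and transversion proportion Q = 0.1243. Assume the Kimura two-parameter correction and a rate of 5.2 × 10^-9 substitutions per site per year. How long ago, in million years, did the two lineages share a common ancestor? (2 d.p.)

Under the Kimura two-parameter model, d = −½ ln(1 − 2P − Q) − ¼ ln(1 − 2Q).
1 − 2P − Q = 0.4197, giving −½ ln(0.4197) = 0.434108.
1 − 2Q = 0.7514, giving −¼ ln(0.7514) = 0.071454.
d = 0.434108 + 0.071454 = 0.505562.
Under a molecular clock d = 2μt, so t = d/(2μ) = 0.505562 / (2 × 5.2 × 10^-9) = 48.61 million years.

48.61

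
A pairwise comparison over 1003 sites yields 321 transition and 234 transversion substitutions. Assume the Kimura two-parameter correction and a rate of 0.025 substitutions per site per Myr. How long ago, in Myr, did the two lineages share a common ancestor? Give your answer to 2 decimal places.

23.81

P = 321/1003 ≈ 0.32004 and Q = 234/1003 ≈ 0.2333.
Under the Kimura two-parameter model, d = −½ ln(1 − 2P − Q) − ¼ ln(1 − 2Q).
1 − 2P − Q = 0.12662, giving −½ ln(0.12662) = 1.033282.
1 − 2Q = 0.5334, giving −¼ ln(0.5334) = 0.157121.
d = 1.033282 + 0.157121 = 1.190403.
Under a molecular clock d = 2μt, so t = d/(2μ) = 1.190403 / (2 × 0.025) = 23.81 Myr.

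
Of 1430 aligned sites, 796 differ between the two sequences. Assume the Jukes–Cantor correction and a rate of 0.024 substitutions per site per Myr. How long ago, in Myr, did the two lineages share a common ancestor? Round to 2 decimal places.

21.18

p = 796/1430 ≈ 0.556643.
d = −(3/4) ln(1 − 4p/3) = −0.75 ln(1 − 0.742191) = −0.75 ln(0.257809)
  = −0.75 × (-1.355536) = 1.016652 substitutions/site.
Under a molecular clock d = 2μt, so t = d/(2μ) = 1.016652 / (2 × 0.024) = 21.18 Myr.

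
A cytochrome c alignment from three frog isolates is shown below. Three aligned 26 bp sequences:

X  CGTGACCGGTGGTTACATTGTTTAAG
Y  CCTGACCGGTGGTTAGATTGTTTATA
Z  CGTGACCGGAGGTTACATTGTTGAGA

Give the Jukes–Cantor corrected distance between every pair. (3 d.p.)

X–Y: 4/26 sites differ → p ≈ 0.153846, d = −0.75 ln(1 − 0.205128) = 0.172181 ≈ 0.172.
X–Z: 4/26 sites differ → p ≈ 0.153846, d = −0.75 ln(1 − 0.205128) = 0.172181 ≈ 0.172.
Y–Z: 5/26 sites differ → p ≈ 0.192308, d = −0.75 ln(1 − 0.256411) = 0.222200 ≈ 0.222.

d(X,Y) = 0.172, d(X,Z) = 0.172, d(Y,Z) = 0.222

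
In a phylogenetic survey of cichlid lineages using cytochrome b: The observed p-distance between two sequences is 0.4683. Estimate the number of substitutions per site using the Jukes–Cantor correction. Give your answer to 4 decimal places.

0.7344

d = −(3/4) ln(1 − 4p/3) = −0.75 ln(1 − 0.6244) = −0.75 ln(0.3756)
  = −0.75 × (-0.979231) = 0.734423 substitutions/site.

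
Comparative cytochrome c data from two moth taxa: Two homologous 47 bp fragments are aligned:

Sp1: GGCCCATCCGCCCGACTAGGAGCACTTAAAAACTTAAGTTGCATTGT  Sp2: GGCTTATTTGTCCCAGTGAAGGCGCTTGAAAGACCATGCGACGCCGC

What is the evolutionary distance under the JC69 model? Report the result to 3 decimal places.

The sequences differ at 25 of 47 sites, so p = 25/47 ≈ 0.531915.
d = −(3/4) ln(1 − 4p/3) = −0.75 ln(1 − 0.70922) = −0.75 ln(0.29078)
  = −0.75 × (-1.235188) = 0.926391 substitutions/site.

0.926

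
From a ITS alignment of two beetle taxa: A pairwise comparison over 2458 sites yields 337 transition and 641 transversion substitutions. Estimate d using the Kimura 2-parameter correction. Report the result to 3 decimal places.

P = 337/2458 ≈ 0.137103 and Q = 641/2458 ≈ 0.260781.
Under the Kimura two-parameter model, d = −½ ln(1 − 2P − Q) − ¼ ln(1 − 2Q).
1 − 2P − Q = 0.465013, giving −½ ln(0.465013) = 0.382845.
1 − 2Q = 0.478438, giving −¼ ln(0.478438) = 0.184307.
d = 0.382845 + 0.184307 = 0.567152.

0.567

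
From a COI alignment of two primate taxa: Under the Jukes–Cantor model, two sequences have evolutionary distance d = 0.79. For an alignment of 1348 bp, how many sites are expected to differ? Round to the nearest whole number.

Invert JC69: p = (3/4)(1 − e^(−4d/3)) = 0.75 × (1 − e^(-1.053333)) = 0.75 × (1 − 0.348773) = 0.488420.
Expected differing sites = pL ≈ 0.488420 × 1348 = 658.39016 ≈ 658.

658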